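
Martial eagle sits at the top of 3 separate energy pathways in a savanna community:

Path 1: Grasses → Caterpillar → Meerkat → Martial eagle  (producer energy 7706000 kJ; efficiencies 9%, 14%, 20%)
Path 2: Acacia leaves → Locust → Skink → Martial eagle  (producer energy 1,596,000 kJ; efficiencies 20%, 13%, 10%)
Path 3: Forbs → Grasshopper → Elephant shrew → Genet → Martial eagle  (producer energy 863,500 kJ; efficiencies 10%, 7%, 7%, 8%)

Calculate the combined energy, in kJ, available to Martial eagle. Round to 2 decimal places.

Path 1: 7706000 × 0.09 × 0.14 × 0.2 = 19419.12 kJ
Path 2: 1596000 × 0.2 × 0.13 × 0.1 = 4149.6 kJ
Path 3: 863500 × 0.1 × 0.07 × 0.07 × 0.08 = 33.8492 kJ
Total at Martial eagle: 19419.12 + 4149.6 + 33.8492 = 23602.5692 kJ

23602.57 kJ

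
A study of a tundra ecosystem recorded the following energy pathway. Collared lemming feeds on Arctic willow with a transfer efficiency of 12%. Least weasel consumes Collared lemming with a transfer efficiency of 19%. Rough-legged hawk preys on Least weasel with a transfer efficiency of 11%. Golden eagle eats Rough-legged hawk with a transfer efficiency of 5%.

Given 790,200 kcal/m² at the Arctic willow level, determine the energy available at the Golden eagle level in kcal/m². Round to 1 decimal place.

Collared lemming: 790200 × 0.12 = 94824 kcal/m²
Least weasel: 94824 × 0.19 = 18016.56 kcal/m²
Rough-legged hawk: 18016.56 × 0.11 = 1981.8216 kcal/m²
Golden eagle: 1981.8216 × 0.05 = 99.09108 kcal/m²

99.1 kcal/m²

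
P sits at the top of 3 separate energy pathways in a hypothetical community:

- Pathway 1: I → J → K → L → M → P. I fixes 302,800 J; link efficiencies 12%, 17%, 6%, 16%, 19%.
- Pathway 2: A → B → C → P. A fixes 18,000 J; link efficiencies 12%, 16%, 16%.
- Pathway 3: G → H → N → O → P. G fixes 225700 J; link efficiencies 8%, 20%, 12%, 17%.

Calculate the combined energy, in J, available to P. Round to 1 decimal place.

Pathway 1: 302800 × 0.12 × 0.17 × 0.06 × 0.16 × 0.19 = 11.26706688 J
Pathway 2: 18000 × 0.12 × 0.16 × 0.16 = 55.296 J
Pathway 3: 225700 × 0.08 × 0.2 × 0.12 × 0.17 = 73.66848 J
Total at P: 11.26706688 + 55.296 + 73.66848 = 140.23154688 J

140.2 J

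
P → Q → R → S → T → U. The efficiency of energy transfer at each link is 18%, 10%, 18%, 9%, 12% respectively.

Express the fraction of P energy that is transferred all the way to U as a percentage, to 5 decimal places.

0.00350%

Product of link efficiencies: 0.18 × 0.1 × 0.18 × 0.09 × 0.12 = 0.000034992
As a percentage: 0.000034992 × 100 = 0.00350%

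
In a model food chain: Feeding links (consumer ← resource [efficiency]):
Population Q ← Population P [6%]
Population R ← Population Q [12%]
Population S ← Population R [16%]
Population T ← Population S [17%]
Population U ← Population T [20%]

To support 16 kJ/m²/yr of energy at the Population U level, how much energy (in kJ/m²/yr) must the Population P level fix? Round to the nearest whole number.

Cumulative transfer efficiency: 0.06 × 0.12 × 0.16 × 0.17 × 0.2 = 0.000039168
Population P energy = 16 / 0.000039168 = 408497 kJ/m²/yr

408497 kJ/m²/yr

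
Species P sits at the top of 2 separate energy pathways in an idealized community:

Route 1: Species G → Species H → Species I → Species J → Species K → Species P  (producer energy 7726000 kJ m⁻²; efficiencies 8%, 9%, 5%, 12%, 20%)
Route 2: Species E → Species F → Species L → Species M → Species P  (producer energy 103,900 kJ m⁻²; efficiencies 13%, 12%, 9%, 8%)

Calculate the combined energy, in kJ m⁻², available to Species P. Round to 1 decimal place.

Route 1: 7726000 × 0.08 × 0.09 × 0.05 × 0.12 × 0.2 = 66.75264 kJ m⁻²
Route 2: 103900 × 0.13 × 0.12 × 0.09 × 0.08 = 11.670048 kJ m⁻²
Total at Species P: 66.75264 + 11.670048 = 78.422688 kJ m⁻²

78.4 kJ m⁻²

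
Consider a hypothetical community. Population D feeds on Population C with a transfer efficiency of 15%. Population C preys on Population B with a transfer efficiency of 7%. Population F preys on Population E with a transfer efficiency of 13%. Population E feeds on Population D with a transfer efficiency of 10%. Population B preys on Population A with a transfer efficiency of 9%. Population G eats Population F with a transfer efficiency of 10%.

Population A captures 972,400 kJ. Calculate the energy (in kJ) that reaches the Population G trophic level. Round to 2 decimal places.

1.19 kJ

Population B: 972400 × 0.09 = 87516 kJ
Population C: 87516 × 0.07 = 6126.12 kJ
Population D: 6126.12 × 0.15 = 918.918 kJ
Population E: 918.918 × 0.1 = 91.8918 kJ
Population F: 91.8918 × 0.13 = 11.945934 kJ
Population G: 11.945934 × 0.1 = 1.1945934 kJ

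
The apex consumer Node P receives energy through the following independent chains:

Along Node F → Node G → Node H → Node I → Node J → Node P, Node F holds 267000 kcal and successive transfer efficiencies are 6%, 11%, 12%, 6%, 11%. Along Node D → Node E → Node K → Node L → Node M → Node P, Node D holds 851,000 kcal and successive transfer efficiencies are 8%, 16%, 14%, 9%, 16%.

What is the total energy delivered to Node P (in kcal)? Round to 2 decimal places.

Via Node F: 267000 × 0.06 × 0.11 × 0.12 × 0.06 × 0.11 = 1.3956624 kcal
Via Node D: 851000 × 0.08 × 0.16 × 0.14 × 0.09 × 0.16 = 21.9598848 kcal
Total at Node P: 1.3956624 + 21.9598848 = 23.3555472 kcal

23.36 kcal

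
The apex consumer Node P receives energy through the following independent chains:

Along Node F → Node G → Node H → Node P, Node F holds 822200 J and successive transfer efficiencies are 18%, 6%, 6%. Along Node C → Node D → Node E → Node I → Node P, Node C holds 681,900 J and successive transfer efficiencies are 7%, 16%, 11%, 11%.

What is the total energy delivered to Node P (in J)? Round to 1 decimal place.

Via Node F: 822200 × 0.18 × 0.06 × 0.06 = 532.7856 J
Via Node C: 681900 × 0.07 × 0.16 × 0.11 × 0.11 = 92.411088 J
Total at Node P: 532.7856 + 92.411088 = 625.196688 J

625.2 J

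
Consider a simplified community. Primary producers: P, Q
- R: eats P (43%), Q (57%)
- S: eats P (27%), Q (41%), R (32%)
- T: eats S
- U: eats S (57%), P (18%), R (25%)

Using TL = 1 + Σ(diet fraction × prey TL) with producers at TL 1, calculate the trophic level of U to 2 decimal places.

R: 1 + (0.43×1 + 0.57×1) = 2
S: 1 + (0.27×1 + 0.41×1 + 0.32×2) = 2.32
T: 1 + 2.32 = 3.32
U: 1 + (0.57×2.32 + 0.18×1 + 0.25×2) = 3.0024

3.00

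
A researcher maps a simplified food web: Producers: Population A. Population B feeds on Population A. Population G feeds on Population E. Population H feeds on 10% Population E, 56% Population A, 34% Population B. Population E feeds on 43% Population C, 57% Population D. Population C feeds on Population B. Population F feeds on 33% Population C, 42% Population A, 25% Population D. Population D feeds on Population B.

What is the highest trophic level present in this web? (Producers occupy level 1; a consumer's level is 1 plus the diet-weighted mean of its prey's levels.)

Population B: 1 + 1 = 2
Population C: 1 + 2 = 3
Population D: 1 + 2 = 3
Population E: 1 + (0.43×3 + 0.57×3) = 4
Population F: 1 + (0.33×3 + 0.42×1 + 0.25×3) = 3.16
Population G: 1 + 4 = 5
Population H: 1 + (0.1×4 + 0.56×1 + 0.34×2) = 2.64

5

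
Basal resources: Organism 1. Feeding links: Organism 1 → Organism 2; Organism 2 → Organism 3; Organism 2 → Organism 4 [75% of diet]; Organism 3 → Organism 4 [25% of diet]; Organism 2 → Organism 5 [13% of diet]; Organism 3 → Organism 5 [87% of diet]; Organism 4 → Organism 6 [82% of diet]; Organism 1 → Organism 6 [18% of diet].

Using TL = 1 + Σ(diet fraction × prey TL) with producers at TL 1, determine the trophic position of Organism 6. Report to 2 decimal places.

Organism 2: 1 + 1 = 2
Organism 3: 1 + 2 = 3
Organism 4: 1 + (0.75×2 + 0.25×3) = 3.25
Organism 5: 1 + (0.13×2 + 0.87×3) = 3.87
Organism 6: 1 + (0.82×3.25 + 0.18×1) = 3.845

3.85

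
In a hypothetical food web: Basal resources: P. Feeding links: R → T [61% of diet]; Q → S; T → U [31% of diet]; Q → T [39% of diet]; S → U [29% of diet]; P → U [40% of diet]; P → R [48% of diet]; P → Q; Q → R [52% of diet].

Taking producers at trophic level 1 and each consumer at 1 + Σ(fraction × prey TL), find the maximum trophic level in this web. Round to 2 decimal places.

Q: 1 + 1 = 2
R: 1 + (0.52×2 + 0.48×1) = 2.52
S: 1 + 2 = 3
T: 1 + (0.61×2.52 + 0.39×2) = 3.3172
U: 1 + (0.31×3.3172 + 0.29×3 + 0.4×1) = 3.298332

3.32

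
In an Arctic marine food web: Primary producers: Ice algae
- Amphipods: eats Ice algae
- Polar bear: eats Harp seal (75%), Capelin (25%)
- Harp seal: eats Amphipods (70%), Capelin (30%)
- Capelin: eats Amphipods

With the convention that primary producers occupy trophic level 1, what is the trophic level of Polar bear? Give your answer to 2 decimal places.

Amphipods: 1 + 1 = 2
Capelin: 1 + 2 = 3
Harp seal: 1 + (0.7×2 + 0.3×3) = 3.3
Polar bear: 1 + (0.75×3.3 + 0.25×3) = 4.225

4.23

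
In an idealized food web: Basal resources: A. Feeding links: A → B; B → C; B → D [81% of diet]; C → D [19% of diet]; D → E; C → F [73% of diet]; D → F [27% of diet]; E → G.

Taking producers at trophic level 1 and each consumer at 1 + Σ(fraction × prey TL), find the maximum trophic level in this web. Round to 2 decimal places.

5.19

B: 1 + 1 = 2
C: 1 + 2 = 3
D: 1 + (0.81×2 + 0.19×3) = 3.19
E: 1 + 3.19 = 4.19
F: 1 + (0.73×3 + 0.27×3.19) = 4.0513
G: 1 + 4.19 = 5.19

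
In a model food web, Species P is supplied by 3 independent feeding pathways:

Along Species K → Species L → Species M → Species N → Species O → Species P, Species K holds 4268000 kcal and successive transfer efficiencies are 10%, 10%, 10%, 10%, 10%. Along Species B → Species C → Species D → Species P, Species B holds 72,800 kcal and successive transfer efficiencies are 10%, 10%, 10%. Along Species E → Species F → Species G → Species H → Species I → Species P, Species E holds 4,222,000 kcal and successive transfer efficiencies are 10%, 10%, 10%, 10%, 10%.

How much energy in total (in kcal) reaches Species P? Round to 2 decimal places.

Via Species K: 4268000 × 0.1 × 0.1 × 0.1 × 0.1 × 0.1 = 42.68 kcal
Via Species B: 72800 × 0.1 × 0.1 × 0.1 = 72.8 kcal
Via Species E: 4222000 × 0.1 × 0.1 × 0.1 × 0.1 × 0.1 = 42.22 kcal
Total at Species P: 42.68 + 72.8 + 42.22 = 157.7 kcal

157.70 kcal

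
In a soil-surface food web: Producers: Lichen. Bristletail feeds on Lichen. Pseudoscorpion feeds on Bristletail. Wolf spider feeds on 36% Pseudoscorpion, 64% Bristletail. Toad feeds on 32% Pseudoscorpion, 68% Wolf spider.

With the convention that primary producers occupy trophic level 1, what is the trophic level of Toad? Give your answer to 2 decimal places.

4.24

Bristletail: 1 + 1 = 2
Pseudoscorpion: 1 + 2 = 3
Wolf spider: 1 + (0.36×3 + 0.64×2) = 3.36
Toad: 1 + (0.32×3 + 0.68×3.36) = 4.2448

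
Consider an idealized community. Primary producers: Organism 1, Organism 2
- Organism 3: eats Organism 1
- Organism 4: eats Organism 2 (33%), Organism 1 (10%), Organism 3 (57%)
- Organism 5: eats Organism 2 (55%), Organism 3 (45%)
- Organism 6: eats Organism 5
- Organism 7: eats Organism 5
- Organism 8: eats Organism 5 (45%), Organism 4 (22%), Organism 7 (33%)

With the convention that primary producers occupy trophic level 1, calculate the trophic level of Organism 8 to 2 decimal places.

Organism 3: 1 + 1 = 2
Organism 4: 1 + (0.33×1 + 0.1×1 + 0.57×2) = 2.57
Organism 5: 1 + (0.55×1 + 0.45×2) = 2.45
Organism 6: 1 + 2.45 = 3.45
Organism 7: 1 + 2.45 = 3.45
Organism 8: 1 + (0.45×2.45 + 0.22×2.57 + 0.33×3.45) = 3.8064

3.81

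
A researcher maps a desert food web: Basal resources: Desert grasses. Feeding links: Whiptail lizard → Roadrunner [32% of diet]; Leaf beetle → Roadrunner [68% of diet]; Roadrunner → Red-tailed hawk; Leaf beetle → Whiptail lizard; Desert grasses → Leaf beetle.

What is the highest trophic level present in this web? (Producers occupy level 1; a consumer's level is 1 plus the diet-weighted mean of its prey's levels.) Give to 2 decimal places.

4.32

Leaf beetle: 1 + 1 = 2
Whiptail lizard: 1 + 2 = 3
Roadrunner: 1 + (0.68×2 + 0.32×3) = 3.32
Red-tailed hawk: 1 + 3.32 = 4.32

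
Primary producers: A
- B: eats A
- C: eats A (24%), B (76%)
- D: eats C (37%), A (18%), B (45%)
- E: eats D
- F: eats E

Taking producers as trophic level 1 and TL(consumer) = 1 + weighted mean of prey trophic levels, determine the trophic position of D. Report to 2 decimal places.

3.10

B: 1 + 1 = 2
C: 1 + (0.24×1 + 0.76×2) = 2.76
D: 1 + (0.37×2.76 + 0.18×1 + 0.45×2) = 3.1012
E: 1 + 3.1012 = 4.1012
F: 1 + 4.1012 = 5.1012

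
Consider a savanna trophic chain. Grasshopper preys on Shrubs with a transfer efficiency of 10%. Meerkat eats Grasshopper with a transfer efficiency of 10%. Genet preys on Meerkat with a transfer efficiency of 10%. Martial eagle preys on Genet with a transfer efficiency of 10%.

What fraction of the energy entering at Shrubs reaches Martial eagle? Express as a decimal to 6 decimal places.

Product of link efficiencies: 0.1 × 0.1 × 0.1 × 0.1 = 0.0001

0.000100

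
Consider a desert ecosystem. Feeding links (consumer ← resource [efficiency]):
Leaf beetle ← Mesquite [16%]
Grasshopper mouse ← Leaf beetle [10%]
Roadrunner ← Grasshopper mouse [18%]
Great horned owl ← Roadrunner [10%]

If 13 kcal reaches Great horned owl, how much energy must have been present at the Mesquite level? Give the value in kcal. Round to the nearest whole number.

Cumulative transfer efficiency: 0.16 × 0.1 × 0.18 × 0.1 = 0.000288
Mesquite energy = 13 / 0.000288 = 45139 kcal

45139 kcal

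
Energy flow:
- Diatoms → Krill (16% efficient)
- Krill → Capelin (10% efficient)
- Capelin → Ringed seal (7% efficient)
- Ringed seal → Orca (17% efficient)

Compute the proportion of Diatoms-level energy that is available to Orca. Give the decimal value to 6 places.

Product of link efficiencies: 0.16 × 0.1 × 0.07 × 0.17 = 0.0001904

0.000190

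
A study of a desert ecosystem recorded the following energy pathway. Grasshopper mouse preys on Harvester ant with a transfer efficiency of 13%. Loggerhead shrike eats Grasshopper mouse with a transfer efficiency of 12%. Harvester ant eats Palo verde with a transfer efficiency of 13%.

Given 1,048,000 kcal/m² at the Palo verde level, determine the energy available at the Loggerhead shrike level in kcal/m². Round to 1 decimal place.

Harvester ant: 1048000 × 0.13 = 136240 kcal/m²
Grasshopper mouse: 136240 × 0.13 = 17711.2 kcal/m²
Loggerhead shrike: 17711.2 × 0.12 = 2125.344 kcal/m²

2125.3 kcal/m²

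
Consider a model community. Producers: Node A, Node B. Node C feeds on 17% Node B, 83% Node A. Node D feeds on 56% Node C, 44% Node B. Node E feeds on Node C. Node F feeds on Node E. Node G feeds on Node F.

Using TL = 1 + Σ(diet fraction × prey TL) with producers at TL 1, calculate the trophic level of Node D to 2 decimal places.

2.56

Node C: 1 + (0.17×1 + 0.83×1) = 2
Node D: 1 + (0.56×2 + 0.44×1) = 2.56
Node E: 1 + 2 = 3
Node F: 1 + 3 = 4
Node G: 1 + 4 = 5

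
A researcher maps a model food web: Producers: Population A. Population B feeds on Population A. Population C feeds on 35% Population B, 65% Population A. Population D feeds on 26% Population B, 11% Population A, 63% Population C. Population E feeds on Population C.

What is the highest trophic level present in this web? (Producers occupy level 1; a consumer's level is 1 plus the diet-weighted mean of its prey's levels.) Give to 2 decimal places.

Population B: 1 + 1 = 2
Population C: 1 + (0.35×2 + 0.65×1) = 2.35
Population D: 1 + (0.26×2 + 0.11×1 + 0.63×2.35) = 3.1105
Population E: 1 + 2.35 = 3.35

3.35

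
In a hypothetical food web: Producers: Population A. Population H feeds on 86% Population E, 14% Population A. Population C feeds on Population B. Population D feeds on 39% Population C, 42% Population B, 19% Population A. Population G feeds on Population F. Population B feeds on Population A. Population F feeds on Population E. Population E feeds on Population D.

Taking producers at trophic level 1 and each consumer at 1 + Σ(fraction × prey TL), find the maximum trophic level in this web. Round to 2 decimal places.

6.20

Population B: 1 + 1 = 2
Population C: 1 + 2 = 3
Population D: 1 + (0.39×3 + 0.42×2 + 0.19×1) = 3.2
Population E: 1 + 3.2 = 4.2
Population F: 1 + 4.2 = 5.2
Population G: 1 + 5.2 = 6.2
Population H: 1 + (0.86×4.2 + 0.14×1) = 4.752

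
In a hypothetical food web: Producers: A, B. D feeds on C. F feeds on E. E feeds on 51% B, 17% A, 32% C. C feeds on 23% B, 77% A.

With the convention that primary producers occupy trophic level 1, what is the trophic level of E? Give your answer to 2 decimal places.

C: 1 + (0.23×1 + 0.77×1) = 2
D: 1 + 2 = 3
E: 1 + (0.51×1 + 0.17×1 + 0.32×2) = 2.32
F: 1 + 2.32 = 3.32

2.32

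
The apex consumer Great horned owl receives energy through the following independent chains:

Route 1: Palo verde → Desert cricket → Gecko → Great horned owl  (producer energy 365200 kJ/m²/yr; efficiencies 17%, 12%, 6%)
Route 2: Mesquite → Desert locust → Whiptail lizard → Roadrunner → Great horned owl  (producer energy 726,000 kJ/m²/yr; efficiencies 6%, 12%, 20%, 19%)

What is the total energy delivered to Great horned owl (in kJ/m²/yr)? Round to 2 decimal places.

645.64 kJ/m²/yr

Route 1: 365200 × 0.17 × 0.12 × 0.06 = 447.0048 kJ/m²/yr
Route 2: 726000 × 0.06 × 0.12 × 0.2 × 0.19 = 198.6336 kJ/m²/yr
Total at Great horned owl: 447.0048 + 198.6336 = 645.6384 kJ/m²/yr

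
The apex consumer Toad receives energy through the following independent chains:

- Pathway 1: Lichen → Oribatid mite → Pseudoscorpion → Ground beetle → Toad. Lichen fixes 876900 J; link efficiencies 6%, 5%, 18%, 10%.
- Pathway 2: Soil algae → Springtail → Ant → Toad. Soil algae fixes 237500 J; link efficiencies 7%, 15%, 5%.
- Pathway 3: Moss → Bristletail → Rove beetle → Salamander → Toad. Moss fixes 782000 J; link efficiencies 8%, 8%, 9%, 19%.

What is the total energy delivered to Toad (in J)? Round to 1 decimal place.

Pathway 1: 876900 × 0.06 × 0.05 × 0.18 × 0.1 = 47.3526 J
Pathway 2: 237500 × 0.07 × 0.15 × 0.05 = 124.6875 J
Pathway 3: 782000 × 0.08 × 0.08 × 0.09 × 0.19 = 85.58208 J
Total at Toad: 47.3526 + 124.6875 + 85.58208 = 257.62218 J

257.6 J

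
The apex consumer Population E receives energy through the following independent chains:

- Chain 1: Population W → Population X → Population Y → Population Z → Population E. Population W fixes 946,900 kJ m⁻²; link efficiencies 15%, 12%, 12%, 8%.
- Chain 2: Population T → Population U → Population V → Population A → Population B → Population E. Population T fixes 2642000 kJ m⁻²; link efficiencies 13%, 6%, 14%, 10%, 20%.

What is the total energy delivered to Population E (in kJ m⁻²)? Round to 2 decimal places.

221.33 kJ m⁻²

Chain 1: 946900 × 0.15 × 0.12 × 0.12 × 0.08 = 163.62432 kJ m⁻²
Chain 2: 2642000 × 0.13 × 0.06 × 0.14 × 0.1 × 0.2 = 57.70128 kJ m⁻²
Total at Population E: 163.62432 + 57.70128 = 221.3256 kJ m⁻²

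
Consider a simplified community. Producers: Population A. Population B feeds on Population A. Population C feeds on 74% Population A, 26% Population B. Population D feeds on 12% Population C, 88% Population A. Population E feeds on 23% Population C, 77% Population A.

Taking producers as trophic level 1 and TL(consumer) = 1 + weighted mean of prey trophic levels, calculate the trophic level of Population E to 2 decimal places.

2.29

Population B: 1 + 1 = 2
Population C: 1 + (0.74×1 + 0.26×2) = 2.26
Population D: 1 + (0.12×2.26 + 0.88×1) = 2.1512
Population E: 1 + (0.23×2.26 + 0.77×1) = 2.2898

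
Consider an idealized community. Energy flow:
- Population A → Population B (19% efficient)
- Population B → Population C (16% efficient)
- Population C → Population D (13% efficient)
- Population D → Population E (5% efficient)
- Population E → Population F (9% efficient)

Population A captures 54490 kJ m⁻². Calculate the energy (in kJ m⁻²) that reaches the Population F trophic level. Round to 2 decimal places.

0.97 kJ m⁻²

Population B: 54490 × 0.19 = 10353.1 kJ m⁻²
Population C: 10353.1 × 0.16 = 1656.496 kJ m⁻²
Population D: 1656.496 × 0.13 = 215.34448 kJ m⁻²
Population E: 215.34448 × 0.05 = 10.767224 kJ m⁻²
Population F: 10.767224 × 0.09 = 0.96905016 kJ m⁻²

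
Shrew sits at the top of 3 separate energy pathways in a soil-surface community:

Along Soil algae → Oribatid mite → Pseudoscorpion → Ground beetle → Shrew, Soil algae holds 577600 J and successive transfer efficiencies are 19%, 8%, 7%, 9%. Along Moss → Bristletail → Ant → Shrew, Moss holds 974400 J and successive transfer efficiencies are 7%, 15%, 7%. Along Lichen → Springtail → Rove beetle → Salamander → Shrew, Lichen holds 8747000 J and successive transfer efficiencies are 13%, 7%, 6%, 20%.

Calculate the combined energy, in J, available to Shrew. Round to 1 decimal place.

1726.7 J

Via Soil algae: 577600 × 0.19 × 0.08 × 0.07 × 0.09 = 55.310976 J
Via Moss: 974400 × 0.07 × 0.15 × 0.07 = 716.184 J
Via Lichen: 8747000 × 0.13 × 0.07 × 0.06 × 0.2 = 955.1724 J
Total at Shrew: 55.310976 + 716.184 + 955.1724 = 1726.667376 J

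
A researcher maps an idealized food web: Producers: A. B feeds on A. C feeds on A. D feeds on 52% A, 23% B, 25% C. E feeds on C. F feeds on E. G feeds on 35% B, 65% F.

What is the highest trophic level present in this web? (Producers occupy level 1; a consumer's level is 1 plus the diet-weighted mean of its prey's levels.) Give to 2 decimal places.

B: 1 + 1 = 2
C: 1 + 1 = 2
D: 1 + (0.52×1 + 0.23×2 + 0.25×2) = 2.48
E: 1 + 2 = 3
F: 1 + 3 = 4
G: 1 + (0.35×2 + 0.65×4) = 4.3

4.30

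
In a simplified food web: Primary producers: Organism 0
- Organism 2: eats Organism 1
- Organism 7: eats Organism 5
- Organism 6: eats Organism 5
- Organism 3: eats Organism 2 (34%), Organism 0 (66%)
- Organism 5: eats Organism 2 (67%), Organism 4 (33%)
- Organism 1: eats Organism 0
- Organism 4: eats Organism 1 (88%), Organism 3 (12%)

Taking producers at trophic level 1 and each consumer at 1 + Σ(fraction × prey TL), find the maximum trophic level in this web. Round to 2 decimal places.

Organism 1: 1 + 1 = 2
Organism 2: 1 + 2 = 3
Organism 3: 1 + (0.34×3 + 0.66×1) = 2.68
Organism 4: 1 + (0.88×2 + 0.12×2.68) = 3.0816
Organism 5: 1 + (0.67×3 + 0.33×3.0816) = 4.026928
Organism 6: 1 + 4.026928 = 5.026928
Organism 7: 1 + 4.026928 = 5.026928

5.03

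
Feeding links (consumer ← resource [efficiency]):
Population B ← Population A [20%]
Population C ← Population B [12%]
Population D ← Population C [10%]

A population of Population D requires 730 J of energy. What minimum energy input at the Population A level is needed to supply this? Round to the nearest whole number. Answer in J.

Cumulative transfer efficiency: 0.2 × 0.12 × 0.1 = 0.0024
Population A energy = 730 / 0.0024 = 304167 J

304167 J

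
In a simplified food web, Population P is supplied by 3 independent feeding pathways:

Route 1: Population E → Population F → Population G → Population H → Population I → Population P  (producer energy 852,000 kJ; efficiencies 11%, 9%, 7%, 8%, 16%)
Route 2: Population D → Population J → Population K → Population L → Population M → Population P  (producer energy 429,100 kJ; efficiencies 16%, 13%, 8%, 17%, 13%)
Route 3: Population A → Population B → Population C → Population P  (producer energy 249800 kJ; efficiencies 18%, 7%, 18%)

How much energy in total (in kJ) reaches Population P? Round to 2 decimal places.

589.88 kJ

Route 1: 852000 × 0.11 × 0.09 × 0.07 × 0.08 × 0.16 = 7.5575808 kJ
Route 2: 429100 × 0.16 × 0.13 × 0.08 × 0.17 × 0.13 = 15.77989504 kJ
Route 3: 249800 × 0.18 × 0.07 × 0.18 = 566.5464 kJ
Total at Population P: 7.5575808 + 15.77989504 + 566.5464 = 589.88387584 kJ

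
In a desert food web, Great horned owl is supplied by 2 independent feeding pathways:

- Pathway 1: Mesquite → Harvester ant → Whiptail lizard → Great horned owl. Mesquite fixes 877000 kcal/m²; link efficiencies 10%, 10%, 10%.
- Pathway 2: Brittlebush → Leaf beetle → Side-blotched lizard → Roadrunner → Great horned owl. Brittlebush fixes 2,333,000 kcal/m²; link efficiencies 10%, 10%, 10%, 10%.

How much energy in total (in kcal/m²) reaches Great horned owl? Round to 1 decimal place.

1110.3 kcal/m²

Pathway 1: 877000 × 0.1 × 0.1 × 0.1 = 877 kcal/m²
Pathway 2: 2333000 × 0.1 × 0.1 × 0.1 × 0.1 = 233.3 kcal/m²
Total at Great horned owl: 877 + 233.3 = 1110.3 kcal/m²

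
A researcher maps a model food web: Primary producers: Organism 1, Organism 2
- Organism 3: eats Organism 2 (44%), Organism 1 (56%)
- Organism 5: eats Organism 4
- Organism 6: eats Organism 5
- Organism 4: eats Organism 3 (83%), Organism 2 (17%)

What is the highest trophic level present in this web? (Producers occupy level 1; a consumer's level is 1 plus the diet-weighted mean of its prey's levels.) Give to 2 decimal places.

Organism 3: 1 + (0.44×1 + 0.56×1) = 2
Organism 4: 1 + (0.83×2 + 0.17×1) = 2.83
Organism 5: 1 + 2.83 = 3.83
Organism 6: 1 + 3.83 = 4.83

4.83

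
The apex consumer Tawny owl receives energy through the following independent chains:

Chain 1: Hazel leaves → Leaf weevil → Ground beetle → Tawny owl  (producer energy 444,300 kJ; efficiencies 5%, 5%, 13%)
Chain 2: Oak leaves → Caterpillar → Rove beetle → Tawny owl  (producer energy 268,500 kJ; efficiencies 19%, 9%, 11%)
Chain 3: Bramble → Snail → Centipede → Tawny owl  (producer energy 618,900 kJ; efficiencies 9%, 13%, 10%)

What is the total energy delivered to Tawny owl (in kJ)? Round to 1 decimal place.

1373.6 kJ

Chain 1: 444300 × 0.05 × 0.05 × 0.13 = 144.3975 kJ
Chain 2: 268500 × 0.19 × 0.09 × 0.11 = 505.0485 kJ
Chain 3: 618900 × 0.09 × 0.13 × 0.1 = 724.113 kJ
Total at Tawny owl: 144.3975 + 505.0485 + 724.113 = 1373.559 kJ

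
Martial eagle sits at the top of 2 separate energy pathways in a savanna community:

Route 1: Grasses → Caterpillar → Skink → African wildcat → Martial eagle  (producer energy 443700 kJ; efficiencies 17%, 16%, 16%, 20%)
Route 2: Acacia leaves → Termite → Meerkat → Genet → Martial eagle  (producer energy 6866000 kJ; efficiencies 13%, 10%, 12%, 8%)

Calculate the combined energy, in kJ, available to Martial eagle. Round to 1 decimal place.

Route 1: 443700 × 0.17 × 0.16 × 0.16 × 0.2 = 386.19648 kJ
Route 2: 6866000 × 0.13 × 0.1 × 0.12 × 0.08 = 856.8768 kJ
Total at Martial eagle: 386.19648 + 856.8768 = 1243.07328 kJ

1243.1 kJ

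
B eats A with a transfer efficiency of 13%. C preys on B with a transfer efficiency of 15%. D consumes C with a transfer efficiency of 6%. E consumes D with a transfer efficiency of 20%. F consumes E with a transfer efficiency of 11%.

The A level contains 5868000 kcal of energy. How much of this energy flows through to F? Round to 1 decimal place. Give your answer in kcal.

151.0 kcal

B: 5868000 × 0.13 = 762840 kcal
C: 762840 × 0.15 = 114426 kcal
D: 114426 × 0.06 = 6865.56 kcal
E: 6865.56 × 0.2 = 1373.112 kcal
F: 1373.112 × 0.11 = 151.04232 kcal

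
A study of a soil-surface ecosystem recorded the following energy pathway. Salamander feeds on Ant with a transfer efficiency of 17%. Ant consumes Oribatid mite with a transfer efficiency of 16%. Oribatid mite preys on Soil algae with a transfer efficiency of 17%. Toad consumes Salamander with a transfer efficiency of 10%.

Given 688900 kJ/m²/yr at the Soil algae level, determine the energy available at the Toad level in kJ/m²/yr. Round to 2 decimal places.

Oribatid mite: 688900 × 0.17 = 117113 kJ/m²/yr
Ant: 117113 × 0.16 = 18738.08 kJ/m²/yr
Salamander: 18738.08 × 0.17 = 3185.4736 kJ/m²/yr
Toad: 3185.4736 × 0.1 = 318.54736 kJ/m²/yr

318.55 kJ/m²/yr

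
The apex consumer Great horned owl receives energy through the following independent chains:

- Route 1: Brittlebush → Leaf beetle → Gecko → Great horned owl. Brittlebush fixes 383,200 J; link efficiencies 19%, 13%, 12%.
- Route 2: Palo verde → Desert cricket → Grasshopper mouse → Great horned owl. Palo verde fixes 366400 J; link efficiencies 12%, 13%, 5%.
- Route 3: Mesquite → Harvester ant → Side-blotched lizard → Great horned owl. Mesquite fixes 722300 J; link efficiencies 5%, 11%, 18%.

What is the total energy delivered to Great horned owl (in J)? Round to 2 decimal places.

Route 1: 383200 × 0.19 × 0.13 × 0.12 = 1135.8048 J
Route 2: 366400 × 0.12 × 0.13 × 0.05 = 285.792 J
Route 3: 722300 × 0.05 × 0.11 × 0.18 = 715.077 J
Total at Great horned owl: 1135.8048 + 285.792 + 715.077 = 2136.6738 J

2136.67 J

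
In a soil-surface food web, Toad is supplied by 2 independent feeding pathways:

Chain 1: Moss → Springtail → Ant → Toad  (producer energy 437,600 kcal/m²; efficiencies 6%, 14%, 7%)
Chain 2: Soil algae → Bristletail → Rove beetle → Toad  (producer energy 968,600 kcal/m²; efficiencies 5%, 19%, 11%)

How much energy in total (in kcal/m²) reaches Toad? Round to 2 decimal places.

1269.50 kcal/m²

Chain 1: 437600 × 0.06 × 0.14 × 0.07 = 257.3088 kcal/m²
Chain 2: 968600 × 0.05 × 0.19 × 0.11 = 1012.187 kcal/m²
Total at Toad: 257.3088 + 1012.187 = 1269.4958 kcal/m²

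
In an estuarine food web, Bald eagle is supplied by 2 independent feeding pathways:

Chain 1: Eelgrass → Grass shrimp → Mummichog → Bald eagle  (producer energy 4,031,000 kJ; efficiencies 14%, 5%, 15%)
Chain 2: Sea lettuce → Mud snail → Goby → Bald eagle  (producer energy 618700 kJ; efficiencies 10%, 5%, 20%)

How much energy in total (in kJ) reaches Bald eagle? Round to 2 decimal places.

4851.25 kJ

Chain 1: 4031000 × 0.14 × 0.05 × 0.15 = 4232.55 kJ
Chain 2: 618700 × 0.1 × 0.05 × 0.2 = 618.7 kJ
Total at Bald eagle: 4232.55 + 618.7 = 4851.25 kJ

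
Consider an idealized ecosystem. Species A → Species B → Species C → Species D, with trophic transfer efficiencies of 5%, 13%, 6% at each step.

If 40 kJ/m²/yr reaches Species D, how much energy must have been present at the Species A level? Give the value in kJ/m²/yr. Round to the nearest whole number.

102564 kJ/m²/yr

Cumulative transfer efficiency: 0.05 × 0.13 × 0.06 = 0.00039
Species A energy = 40 / 0.00039 = 102564 kJ/m²/yr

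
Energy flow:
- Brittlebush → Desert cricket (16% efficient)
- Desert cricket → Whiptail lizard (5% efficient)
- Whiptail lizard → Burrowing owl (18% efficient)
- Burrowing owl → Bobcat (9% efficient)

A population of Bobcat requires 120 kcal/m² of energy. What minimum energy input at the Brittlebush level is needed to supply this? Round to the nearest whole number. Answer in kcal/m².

Cumulative transfer efficiency: 0.16 × 0.05 × 0.18 × 0.09 = 0.0001296
Brittlebush energy = 120 / 0.0001296 = 925926 kcal/m²

925926 kcal/m²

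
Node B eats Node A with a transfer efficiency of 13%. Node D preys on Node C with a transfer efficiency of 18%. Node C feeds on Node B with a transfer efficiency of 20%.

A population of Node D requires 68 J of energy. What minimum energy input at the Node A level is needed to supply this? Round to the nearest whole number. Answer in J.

14530 J

Cumulative transfer efficiency: 0.13 × 0.2 × 0.18 = 0.00468
Node A energy = 68 / 0.00468 = 14530 J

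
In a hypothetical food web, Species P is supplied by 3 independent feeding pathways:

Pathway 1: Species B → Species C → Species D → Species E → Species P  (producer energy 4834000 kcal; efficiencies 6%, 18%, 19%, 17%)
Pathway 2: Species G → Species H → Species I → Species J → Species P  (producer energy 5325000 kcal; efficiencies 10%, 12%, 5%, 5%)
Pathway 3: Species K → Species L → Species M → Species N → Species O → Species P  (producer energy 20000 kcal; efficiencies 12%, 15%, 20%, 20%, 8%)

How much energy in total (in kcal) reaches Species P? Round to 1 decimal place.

Pathway 1: 4834000 × 0.06 × 0.18 × 0.19 × 0.17 = 1686.29256 kcal
Pathway 2: 5325000 × 0.1 × 0.12 × 0.05 × 0.05 = 159.75 kcal
Pathway 3: 20000 × 0.12 × 0.15 × 0.2 × 0.2 × 0.08 = 1.152 kcal
Total at Species P: 1686.29256 + 159.75 + 1.152 = 1847.19456 kcal

1847.2 kcal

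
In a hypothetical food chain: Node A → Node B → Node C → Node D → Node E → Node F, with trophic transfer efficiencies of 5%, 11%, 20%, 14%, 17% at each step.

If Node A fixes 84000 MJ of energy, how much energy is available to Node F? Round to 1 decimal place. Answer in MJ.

2.2 MJ

Node B: 84000 × 0.05 = 4200 MJ
Node C: 4200 × 0.11 = 462 MJ
Node D: 462 × 0.2 = 92.4 MJ
Node E: 92.4 × 0.14 = 12.936 MJ
Node F: 12.936 × 0.17 = 2.19912 MJ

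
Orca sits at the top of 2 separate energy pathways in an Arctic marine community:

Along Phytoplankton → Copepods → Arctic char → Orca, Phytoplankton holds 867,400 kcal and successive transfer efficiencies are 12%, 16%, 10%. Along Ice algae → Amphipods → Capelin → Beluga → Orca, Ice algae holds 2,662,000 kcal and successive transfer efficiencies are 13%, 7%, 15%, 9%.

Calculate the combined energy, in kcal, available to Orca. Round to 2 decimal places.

1992.43 kcal

Via Phytoplankton: 867400 × 0.12 × 0.16 × 0.1 = 1665.408 kcal
Via Ice algae: 2662000 × 0.13 × 0.07 × 0.15 × 0.09 = 327.0267 kcal
Total at Orca: 1665.408 + 327.0267 = 1992.4347 kcal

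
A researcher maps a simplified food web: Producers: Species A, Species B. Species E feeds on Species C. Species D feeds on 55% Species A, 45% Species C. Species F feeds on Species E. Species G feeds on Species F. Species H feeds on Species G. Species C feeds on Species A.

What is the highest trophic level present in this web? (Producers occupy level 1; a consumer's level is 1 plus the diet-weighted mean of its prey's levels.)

6

Species C: 1 + 1 = 2
Species D: 1 + (0.55×1 + 0.45×2) = 2.45
Species E: 1 + 2 = 3
Species F: 1 + 3 = 4
Species G: 1 + 4 = 5
Species H: 1 + 5 = 6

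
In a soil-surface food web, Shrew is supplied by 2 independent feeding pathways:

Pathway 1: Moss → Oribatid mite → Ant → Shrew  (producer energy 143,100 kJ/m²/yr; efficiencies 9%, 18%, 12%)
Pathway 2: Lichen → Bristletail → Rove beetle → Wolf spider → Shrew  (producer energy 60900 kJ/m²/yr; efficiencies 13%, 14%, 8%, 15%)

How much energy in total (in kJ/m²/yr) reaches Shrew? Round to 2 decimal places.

Pathway 1: 143100 × 0.09 × 0.18 × 0.12 = 278.1864 kJ/m²/yr
Pathway 2: 60900 × 0.13 × 0.14 × 0.08 × 0.15 = 13.30056 kJ/m²/yr
Total at Shrew: 278.1864 + 13.30056 = 291.48696 kJ/m²/yr

291.49 kJ/m²/yr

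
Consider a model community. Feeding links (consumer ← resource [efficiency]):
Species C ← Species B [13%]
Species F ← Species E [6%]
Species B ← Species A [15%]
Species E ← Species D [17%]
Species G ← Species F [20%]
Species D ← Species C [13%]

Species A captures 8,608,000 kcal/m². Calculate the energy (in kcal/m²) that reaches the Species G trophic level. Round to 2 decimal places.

Species B: 8608000 × 0.15 = 1291200 kcal/m²
Species C: 1291200 × 0.13 = 167856 kcal/m²
Species D: 167856 × 0.13 = 21821.28 kcal/m²
Species E: 21821.28 × 0.17 = 3709.6176 kcal/m²
Species F: 3709.6176 × 0.06 = 222.577056 kcal/m²
Species G: 222.577056 × 0.2 = 44.5154112 kcal/m²

44.52 kcal/m²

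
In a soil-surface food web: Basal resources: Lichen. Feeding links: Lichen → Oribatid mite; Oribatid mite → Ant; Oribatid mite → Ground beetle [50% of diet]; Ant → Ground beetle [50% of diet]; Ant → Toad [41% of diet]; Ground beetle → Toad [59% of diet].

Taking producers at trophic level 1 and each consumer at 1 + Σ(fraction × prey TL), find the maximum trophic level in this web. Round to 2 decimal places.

4.30

Oribatid mite: 1 + 1 = 2
Ant: 1 + 2 = 3
Ground beetle: 1 + (0.5×2 + 0.5×3) = 3.5
Toad: 1 + (0.41×3 + 0.59×3.5) = 4.295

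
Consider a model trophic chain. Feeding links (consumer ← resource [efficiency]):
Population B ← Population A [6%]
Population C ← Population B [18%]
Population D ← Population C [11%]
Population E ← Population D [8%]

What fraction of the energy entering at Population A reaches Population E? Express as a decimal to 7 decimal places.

Product of link efficiencies: 0.06 × 0.18 × 0.11 × 0.08 = 0.00009504

0.0000950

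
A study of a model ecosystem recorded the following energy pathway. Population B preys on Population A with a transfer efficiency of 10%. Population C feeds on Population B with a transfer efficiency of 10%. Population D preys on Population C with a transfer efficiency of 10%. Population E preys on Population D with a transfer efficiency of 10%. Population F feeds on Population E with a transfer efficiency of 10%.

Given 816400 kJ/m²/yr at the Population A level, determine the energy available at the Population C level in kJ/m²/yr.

8164 kJ/m²/yr

Population B: 816400 × 0.1 = 81640 kJ/m²/yr
Population C: 81640 × 0.1 = 8164 kJ/m²/yr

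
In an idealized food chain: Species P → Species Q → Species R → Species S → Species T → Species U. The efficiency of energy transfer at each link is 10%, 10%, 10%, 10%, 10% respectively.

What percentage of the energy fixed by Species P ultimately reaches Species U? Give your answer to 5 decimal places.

0.00100%

Product of link efficiencies: 0.1 × 0.1 × 0.1 × 0.1 × 0.1 = 0.00001
As a percentage: 0.00001 × 100 = 0.00100%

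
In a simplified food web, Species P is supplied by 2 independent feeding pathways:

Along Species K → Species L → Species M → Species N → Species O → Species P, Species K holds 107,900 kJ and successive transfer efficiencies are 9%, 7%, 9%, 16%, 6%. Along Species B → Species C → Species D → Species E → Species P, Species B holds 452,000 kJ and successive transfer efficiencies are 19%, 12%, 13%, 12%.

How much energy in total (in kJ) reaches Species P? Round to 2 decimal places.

161.35 kJ

Via Species K: 107900 × 0.09 × 0.07 × 0.09 × 0.16 × 0.06 = 0.58732128 kJ
Via Species B: 452000 × 0.19 × 0.12 × 0.13 × 0.12 = 160.76736 kJ
Total at Species P: 0.58732128 + 160.76736 = 161.35468128 kJ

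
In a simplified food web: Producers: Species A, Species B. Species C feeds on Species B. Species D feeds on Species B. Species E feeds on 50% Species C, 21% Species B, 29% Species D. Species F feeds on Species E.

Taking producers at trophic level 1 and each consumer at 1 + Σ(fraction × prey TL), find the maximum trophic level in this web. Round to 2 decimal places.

3.79

Species C: 1 + 1 = 2
Species D: 1 + 1 = 2
Species E: 1 + (0.5×2 + 0.21×1 + 0.29×2) = 2.79
Species F: 1 + 2.79 = 3.79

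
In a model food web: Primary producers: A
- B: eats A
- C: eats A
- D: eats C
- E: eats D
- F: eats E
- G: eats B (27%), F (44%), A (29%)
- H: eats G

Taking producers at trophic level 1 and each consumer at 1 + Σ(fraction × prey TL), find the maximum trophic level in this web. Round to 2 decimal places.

5.03

B: 1 + 1 = 2
C: 1 + 1 = 2
D: 1 + 2 = 3
E: 1 + 3 = 4
F: 1 + 4 = 5
G: 1 + (0.27×2 + 0.44×5 + 0.29×1) = 4.03
H: 1 + 4.03 = 5.03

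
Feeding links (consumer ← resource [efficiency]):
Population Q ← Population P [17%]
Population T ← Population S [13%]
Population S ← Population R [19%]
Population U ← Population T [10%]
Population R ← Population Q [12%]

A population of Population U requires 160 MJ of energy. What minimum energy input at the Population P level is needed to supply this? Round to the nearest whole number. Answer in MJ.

3175359 MJ

Cumulative transfer efficiency: 0.17 × 0.12 × 0.19 × 0.13 × 0.1 = 0.000050388
Population P energy = 160 / 0.000050388 = 3175359 MJ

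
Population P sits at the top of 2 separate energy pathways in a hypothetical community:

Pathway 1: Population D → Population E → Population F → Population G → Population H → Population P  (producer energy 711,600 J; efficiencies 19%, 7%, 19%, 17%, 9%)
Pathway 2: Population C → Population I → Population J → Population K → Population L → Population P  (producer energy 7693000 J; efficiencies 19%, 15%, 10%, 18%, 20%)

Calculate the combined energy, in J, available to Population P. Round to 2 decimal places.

Pathway 1: 711600 × 0.19 × 0.07 × 0.19 × 0.17 × 0.09 = 27.51266196 J
Pathway 2: 7693000 × 0.19 × 0.15 × 0.1 × 0.18 × 0.2 = 789.3018 J
Total at Population P: 27.51266196 + 789.3018 = 816.81446196 J

816.81 J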